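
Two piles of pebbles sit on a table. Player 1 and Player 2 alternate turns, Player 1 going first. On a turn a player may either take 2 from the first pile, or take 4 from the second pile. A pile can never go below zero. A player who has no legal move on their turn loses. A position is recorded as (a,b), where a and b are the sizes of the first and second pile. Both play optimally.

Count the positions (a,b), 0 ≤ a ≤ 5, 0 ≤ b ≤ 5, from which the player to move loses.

20

Compute win/loss labels from the base case upward. A position with no move is L. Any other position is W if it can reach an L in one move, else L.
Every move lowers a or b (never raises either), so fill the grid row by row in increasing a, and left to right within a row: each cell's successors are then already labelled.
      b=0  b=1  b=2  b=3  b=4  b=5
a=0:    L    L    L    L    W    W
a=1:    L    L    L    L    W    W
a=2:    W    W    W    W    L    L
a=3:    W    W    W    W    L    L
a=4:    L    L    L    L    W    W
a=5:    L    L    L    L    W    W
Cells with no legal move (terminal, hence L): (0,0), (0,1), (0,2), (0,3), (1,0), (1,1), (1,2), (1,3).
The remaining L cells, each justified by listing all of its moves:
(2,4): →(0,4)(W), (2,0)(W) — all W, so L
(2,5): →(0,5)(W), (2,1)(W) — all W, so L
(3,4): →(1,4)(W), (3,0)(W) — all W, so L
(3,5): →(1,5)(W), (3,1)(W) — all W, so L
(4,0): →(2,0)(W) only, which is W, so L
(4,1): →(2,1)(W) only, which is W, so L
(4,2): →(2,2)(W) only, which is W, so L
(4,3): →(2,3)(W) only, which is W, so L
(5,0): →(3,0)(W) only, which is W, so L
(5,1): →(3,1)(W) only, which is W, so L
(5,2): →(3,2)(W) only, which is W, so L
(5,3): →(3,3)(W) only, which is W, so L
Every other cell has at least one move into one of the L cells above, so it is W.
L cells per row: a=0: 4, a=1: 4, a=2: 2, a=3: 2, a=4: 4, a=5: 4; total 20.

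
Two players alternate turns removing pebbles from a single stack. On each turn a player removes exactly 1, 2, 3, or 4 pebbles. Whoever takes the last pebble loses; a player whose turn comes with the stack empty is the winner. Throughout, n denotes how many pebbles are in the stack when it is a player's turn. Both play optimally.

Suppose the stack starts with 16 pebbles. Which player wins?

The second player wins.

Use the standard recursion: the mover wins at a terminal position; elsewhere, the mover wins exactly when some move hands the opponent an L position.
n=0: no move; the opponent has just taken the last pebble and therefore loses → W
n=1: only reaches 0(W), which is W → L
n=2: reaches L-position 1 → W
n=3: reaches L-position 1 → W
n=4: reaches L-position 1 → W
n=5: reaches L-position 1 → W
n=6: only reaches 5(W), 4(W), 3(W), 2(W), all W → L
n=7: reaches L-position 6 → W
n=8: reaches L-position 6 → W
n=9: reaches L-position 6 → W
n=10: reaches L-position 6 → W
n=11: only reaches 10(W), 9(W), 8(W), 7(W), all W → L
n=12: reaches L-position 11 → W
n=13: reaches L-position 11 → W
n=14: reaches L-position 11 → W
n=15: reaches L-position 11 → W
n=16: only reaches 15(W), 14(W), 13(W), 12(W), all W → L
Every move from 16 reaches a W position, so the mover loses.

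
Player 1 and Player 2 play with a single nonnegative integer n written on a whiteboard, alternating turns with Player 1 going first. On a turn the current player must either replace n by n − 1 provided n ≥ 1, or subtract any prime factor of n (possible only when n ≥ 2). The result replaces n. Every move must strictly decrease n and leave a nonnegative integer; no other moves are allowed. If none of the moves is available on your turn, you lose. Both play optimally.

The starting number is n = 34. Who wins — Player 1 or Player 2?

Player 1 wins.

Compute win/loss labels from the base case upward. A position with no move is L. Any other position is W if it can reach an L in one move, else L.
n=0: no move → L
n=1: can move to 0, which is L ⇒ W
n=2: can move to 0, which is L ⇒ W
n=3: can move to 0, which is L ⇒ W
n=4: moves to 2(W), 3(W); every one is W ⇒ L
n=5: can move to 0, which is L ⇒ W
n=6: can move to 4, which is L ⇒ W
n=7: can move to 0, which is L ⇒ W
n=8: moves to 6(W), 7(W); every one is W ⇒ L
n=9: can move to 8, which is L ⇒ W
n=10: can move to 8, which is L ⇒ W
n=11: can move to 0, which is L ⇒ W
n=12: moves to 9(W), 10(W), 11(W); every one is W ⇒ L
n=13: can move to 0, which is L ⇒ W
n=14: can move to 12, which is L ⇒ W
n=15: can move to 12, which is L ⇒ W
n=16: moves to 14(W), 15(W); every one is W ⇒ L
n=17: can move to 0, which is L ⇒ W
n=18: can move to 16, which is L ⇒ W
n=19: can move to 0, which is L ⇒ W
n=20: moves to 15(W), 18(W), 19(W); every one is W ⇒ L
n=21: can move to 20, which is L ⇒ W
n=22: can move to 20, which is L ⇒ W
n=23: can move to 0, which is L ⇒ W
n=24: moves to 21(W), 22(W), 23(W); every one is W ⇒ L
n=25: can move to 20, which is L ⇒ W
n=26: can move to 24, which is L ⇒ W
n=27: can move to 24, which is L ⇒ W
n=28: moves to 21(W), 26(W), 27(W); every one is W ⇒ L
n=29: can move to 0, which is L ⇒ W
n=30: can move to 28, which is L ⇒ W
n=31: can move to 0, which is L ⇒ W
n=32: moves to 30(W), 31(W); every one is W ⇒ L
n=33: can move to 32, which is L ⇒ W
n=34: can move to 32, which is L ⇒ W
From 34 Player 1 can move to 32, reaching an L position.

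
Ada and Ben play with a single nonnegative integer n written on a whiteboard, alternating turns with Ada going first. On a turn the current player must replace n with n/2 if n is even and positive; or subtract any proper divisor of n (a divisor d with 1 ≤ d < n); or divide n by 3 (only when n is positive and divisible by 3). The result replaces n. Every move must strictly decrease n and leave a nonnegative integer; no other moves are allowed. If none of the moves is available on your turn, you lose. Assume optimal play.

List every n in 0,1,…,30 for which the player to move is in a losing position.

0, 1, 4, 7, 9, 11, 13, 15, 17, 19, 23, 25, 28

Work bottom-up. With no move the player to move loses. Otherwise the position is W if at least one move leads to an L position for the opponent, and L if every move leads to a W.
n=0: no move → L
n=1: no move → L
n=2: →1(L), so W
n=3: →1(L), so W
n=4: →2(W), 3(W) — all W, so L
n=5: →4(L), so W
n=6: →4(L), so W
n=7: →6(W) only, which is W, so L
n=8: →4(L), so W
n=9: →3(W), 6(W), 8(W) — all W, so L
n=10: →9(L), so W
n=11: →10(W) only, which is W, so L
n=12: →4(L), so W
n=13: →12(W) only, which is W, so L
n=14: →7(L), so W
n=15: →5(W), 10(W), 12(W), 14(W) — all W, so L
n=16: →15(L), so W
n=17: →16(W) only, which is W, so L
n=18: →9(L), so W
n=19: →18(W) only, which is W, so L
n=20: →15(L), so W
n=21: →7(L), so W
n=22: →11(L), so W
n=23: →22(W) only, which is W, so L
n=24: →23(L), so W
n=25: →20(W), 24(W) — all W, so L
n=26: →13(L), so W
n=27: →9(L), so W
n=28: →14(W), 21(W), 24(W), 26(W), 27(W) — all W, so L
n=29: →28(L), so W
n=30: →15(L), so W
The losing starting values of n are exactly the entries labelled L in this table (13 of them).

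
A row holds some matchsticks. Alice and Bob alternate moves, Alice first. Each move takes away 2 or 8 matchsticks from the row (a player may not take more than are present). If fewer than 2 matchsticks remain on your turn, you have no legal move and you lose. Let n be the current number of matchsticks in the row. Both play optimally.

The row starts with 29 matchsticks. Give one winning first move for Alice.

Remove 8, leaving 21.

Label each position W (a win for the player to move) or L (a loss). A position with no legal move is L; any other position is W exactly when some move reaches an L, and L when every move reaches a W.
n=0: no move → L
n=1: no move → L
n=2: can move to 0, which is L ⇒ W
n=3: can move to 1, which is L ⇒ W
n=4: the only move is to 2(W), a W ⇒ L
n=5: the only move is to 3(W), a W ⇒ L
n=6: can move to 4, which is L ⇒ W
n=7: can move to 5, which is L ⇒ W
n=8: can move to 0, which is L ⇒ W
n=9: can move to 1, which is L ⇒ W
n=10: moves to 8(W), 2(W); every one is W ⇒ L
n=11: moves to 9(W), 3(W); every one is W ⇒ L
n=12: can move to 10, which is L ⇒ W
n=13: can move to 11, which is L ⇒ W
n=14: moves to 12(W), 6(W); every one is W ⇒ L
n=15: moves to 13(W), 7(W); every one is W ⇒ L
n=16: can move to 14, which is L ⇒ W
n=17: can move to 15, which is L ⇒ W
n=18: can move to 10, which is L ⇒ W
n=19: can move to 11, which is L ⇒ W
n=20: moves to 18(W), 12(W); every one is W ⇒ L
n=21: moves to 19(W), 13(W); every one is W ⇒ L
n=22: can move to 20, which is L ⇒ W
n=23: can move to 21, which is L ⇒ W
n=24: moves to 22(W), 16(W); every one is W ⇒ L
n=25: moves to 23(W), 17(W); every one is W ⇒ L
n=26: can move to 24, which is L ⇒ W
n=27: can move to 25, which is L ⇒ W
n=28: can move to 20, which is L ⇒ W
n=29: can move to 21, which is L ⇒ W
From 29, the L positions reachable in one move are: 21.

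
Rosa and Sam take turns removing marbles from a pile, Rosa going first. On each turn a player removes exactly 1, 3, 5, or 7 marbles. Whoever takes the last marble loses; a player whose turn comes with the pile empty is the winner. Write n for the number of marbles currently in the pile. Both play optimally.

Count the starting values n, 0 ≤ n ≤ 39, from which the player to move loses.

Work bottom-up. With no move the player to move wins. Otherwise the position is W if at least one move leads to an L position for the opponent, and L if every move leads to a W.
n=0: no move; the opponent has just taken the last marble and therefore loses → W
n=1: L (sole option 0(W) is W)
n=2: W (go to 1, an L position)
n=3: L (options 2(W), 0(W) are all W)
n=4: W (go to 3, an L position)
n=5: L (options 4(W), 2(W), 0(W) are all W)
n=6: W (go to 5, an L position)
n=7: L (options 6(W), 4(W), 2(W), 0(W) are all W)
n=8: W (go to 7, an L position)
n=9: L (options 8(W), 6(W), 4(W), 2(W) are all W)
n=10: W (go to 9, an L position)
n=11: L (options 10(W), 8(W), 6(W), 4(W) are all W)
n=12: W (go to 11, an L position)
n=13: L (options 12(W), 10(W), 8(W), 6(W) are all W)
n=14: W (go to 13, an L position)
n=15: L (options 14(W), 12(W), 10(W), 8(W) are all W)
n=16: W (go to 15, an L position)
n=17: L (options 16(W), 14(W), 12(W), 10(W) are all W)
n=18: W (go to 17, an L position)
n=19: L (options 18(W), 16(W), 14(W), 12(W) are all W)
n=20: W (go to 19, an L position)
n=21: L (options 20(W), 18(W), 16(W), 14(W) are all W)
n=22: W (go to 21, an L position)
n=23: L (options 22(W), 20(W), 18(W), 16(W) are all W)
n=24: W (go to 23, an L position)
n=25: L (options 24(W), 22(W), 20(W), 18(W) are all W)
n=26: W (go to 25, an L position)
n=27: L (options 26(W), 24(W), 22(W), 20(W) are all W)
n=28: W (go to 27, an L position)
n=29: L (options 28(W), 26(W), 24(W), 22(W) are all W)
n=30: W (go to 29, an L position)
n=31: L (options 30(W), 28(W), 26(W), 24(W) are all W)
n=32: W (go to 31, an L position)
n=33: L (options 32(W), 30(W), 28(W), 26(W) are all W)
n=34: W (go to 33, an L position)
n=35: L (options 34(W), 32(W), 30(W), 28(W) are all W)
n=36: W (go to 35, an L position)
n=37: L (options 36(W), 34(W), 32(W), 30(W) are all W)
n=38: W (go to 37, an L position)
n=39: L (options 38(W), 36(W), 34(W), 32(W) are all W)
L entries with 0 ≤ n ≤ 39: n = 1, 3, 5, 7, 9, 11, 13, 15, 17, 19, 21, 23, 25, 27, 29, 31, 33, 35, 37, 39; that makes 20.

20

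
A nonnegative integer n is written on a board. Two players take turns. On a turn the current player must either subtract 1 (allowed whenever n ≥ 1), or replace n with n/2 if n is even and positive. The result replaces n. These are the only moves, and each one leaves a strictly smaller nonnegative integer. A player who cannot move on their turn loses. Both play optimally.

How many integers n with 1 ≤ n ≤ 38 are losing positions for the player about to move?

18

Classify positions by backward induction: terminal positions (no move available) are L. From any other position, the mover wins iff some move reaches an L.
n=0: no move → L
n=1: W (go to 0, an L position)
n=2: L (sole option 1(W) is W)
n=3: W (go to 2, an L position)
n=4: W (go to 2, an L position)
n=5: L (sole option 4(W) is W)
n=6: W (go to 5, an L position)
n=7: L (sole option 6(W) is W)
n=8: W (go to 7, an L position)
n=9: L (sole option 8(W) is W)
n=10: W (go to 5, an L position)
n=11: L (sole option 10(W) is W)
n=12: W (go to 11, an L position)
n=13: L (sole option 12(W) is W)
n=14: W (go to 7, an L position)
n=15: L (sole option 14(W) is W)
n=16: W (go to 15, an L position)
n=17: L (sole option 16(W) is W)
n=18: W (go to 9, an L position)
n=19: L (sole option 18(W) is W)
n=20: W (go to 19, an L position)
n=21: L (sole option 20(W) is W)
n=22: W (go to 11, an L position)
n=23: L (sole option 22(W) is W)
n=24: W (go to 23, an L position)
n=25: L (sole option 24(W) is W)
n=26: W (go to 13, an L position)
n=27: L (sole option 26(W) is W)
n=28: W (go to 27, an L position)
n=29: L (sole option 28(W) is W)
n=30: W (go to 15, an L position)
n=31: L (sole option 30(W) is W)
n=32: W (go to 31, an L position)
n=33: L (sole option 32(W) is W)
n=34: W (go to 17, an L position)
n=35: L (sole option 34(W) is W)
n=36: W (go to 35, an L position)
n=37: L (sole option 36(W) is W)
n=38: W (go to 19, an L position)
L entries with 1 ≤ n ≤ 38 (n=0 is outside the asked range and is not counted): n = 2, 5, 7, 9, 11, 13, 15, 17, 19, 21, 23, 25, 27, 29, 31, 33, 35, 37; that makes 18.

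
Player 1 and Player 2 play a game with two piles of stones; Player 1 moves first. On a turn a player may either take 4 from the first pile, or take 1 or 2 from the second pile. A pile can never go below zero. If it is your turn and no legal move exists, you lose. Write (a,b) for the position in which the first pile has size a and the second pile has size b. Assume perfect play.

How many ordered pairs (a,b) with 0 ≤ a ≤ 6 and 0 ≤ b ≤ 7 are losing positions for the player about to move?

21

Compute win/loss labels from the base case upward. A position with no move is L. Any other position is W if it can reach an L in one move, else L.
Every move lowers a or b (never raises either), so fill the grid row by row in increasing a, and left to right within a row: each cell's successors are then already labelled.
      b=0  b=1  b=2  b=3  b=4  b=5  b=6  b=7
a=0:    L    W    W    L    W    W    L    W
a=1:    L    W    W    L    W    W    L    W
a=2:    L    W    W    L    W    W    L    W
a=3:    L    W    W    L    W    W    L    W
a=4:    W    L    W    W    L    W    W    L
a=5:    W    L    W    W    L    W    W    L
a=6:    W    L    W    W    L    W    W    L
Cells with no legal move (terminal, hence L): (0,0), (1,0), (2,0), (3,0).
The remaining L cells, each justified by listing all of its moves:
(0,3): moves to (0,2)(W), (0,1)(W); every one is W ⇒ L
(0,6): moves to (0,5)(W), (0,4)(W); every one is W ⇒ L
(1,3): moves to (1,2)(W), (1,1)(W); every one is W ⇒ L
(1,6): moves to (1,5)(W), (1,4)(W); every one is W ⇒ L
(2,3): moves to (2,2)(W), (2,1)(W); every one is W ⇒ L
(2,6): moves to (2,5)(W), (2,4)(W); every one is W ⇒ L
(3,3): moves to (3,2)(W), (3,1)(W); every one is W ⇒ L
(3,6): moves to (3,5)(W), (3,4)(W); every one is W ⇒ L
(4,1): moves to (0,1)(W), (4,0)(W); every one is W ⇒ L
(4,4): moves to (0,4)(W), (4,3)(W), (4,2)(W); every one is W ⇒ L
(4,7): moves to (0,7)(W), (4,6)(W), (4,5)(W); every one is W ⇒ L
(5,1): moves to (1,1)(W), (5,0)(W); every one is W ⇒ L
(5,4): moves to (1,4)(W), (5,3)(W), (5,2)(W); every one is W ⇒ L
(5,7): moves to (1,7)(W), (5,6)(W), (5,5)(W); every one is W ⇒ L
(6,1): moves to (2,1)(W), (6,0)(W); every one is W ⇒ L
(6,4): moves to (2,4)(W), (6,3)(W), (6,2)(W); every one is W ⇒ L
(6,7): moves to (2,7)(W), (6,6)(W), (6,5)(W); every one is W ⇒ L
Every other cell has at least one move into one of the L cells above, so it is W.
L cells per row: a=0: 3, a=1: 3, a=2: 3, a=3: 3, a=4: 3, a=5: 3, a=6: 3; total 21.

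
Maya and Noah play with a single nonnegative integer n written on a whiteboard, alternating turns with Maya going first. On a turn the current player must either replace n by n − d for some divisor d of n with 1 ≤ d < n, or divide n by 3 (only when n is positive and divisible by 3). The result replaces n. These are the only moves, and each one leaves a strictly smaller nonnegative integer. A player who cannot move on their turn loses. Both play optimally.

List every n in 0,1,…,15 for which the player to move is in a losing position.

0, 1, 4, 7, 9, 11, 13, 15

Classify positions by backward induction: terminal positions (no move available) are L. From any other position, the mover wins iff some move reaches an L.
n=0: no move → L
n=1: no move → L
n=2: →1(L), so W
n=3: →1(L), so W
n=4: →2(W), 3(W) — all W, so L
n=5: →4(L), so W
n=6: →4(L), so W
n=7: →6(W) only, which is W, so L
n=8: →4(L), so W
n=9: →3(W), 6(W), 8(W) — all W, so L
n=10: →9(L), so W
n=11: →10(W) only, which is W, so L
n=12: →4(L), so W
n=13: →12(W) only, which is W, so L
n=14: →7(L), so W
n=15: →5(W), 10(W), 12(W), 14(W) — all W, so L
Reading off the rows marked L gives the requested list; there are 8 such values of n.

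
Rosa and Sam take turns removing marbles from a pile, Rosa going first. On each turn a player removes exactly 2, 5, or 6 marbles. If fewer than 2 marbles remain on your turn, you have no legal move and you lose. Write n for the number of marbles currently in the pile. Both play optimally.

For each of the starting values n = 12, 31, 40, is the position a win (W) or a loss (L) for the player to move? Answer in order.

Use the standard recursion: the mover loses at a terminal position; elsewhere, the mover wins exactly when some move hands the opponent an L position.
n=0: no move → L
n=1: no move → L
n=2: reaches L-position 0 → W
n=3: reaches L-position 1 → W
n=4: only reaches 2(W), which is W → L
n=5: reaches L-position 0 → W
n=6: reaches L-position 4 → W
n=7: reaches L-position 1 → W
n=8: only reaches 6(W), 3(W), 2(W), all W → L
n=9: reaches L-position 4 → W
n=10: reaches L-position 8 → W
n=11: only reaches 9(W), 6(W), 5(W), all W → L
n=12: only reaches 10(W), 7(W), 6(W), all W → L
n=13: reaches L-position 11 → W
n=14: reaches L-position 12 → W
n=15: only reaches 13(W), 10(W), 9(W), all W → L
n=16: reaches L-position 11 → W
n=17: reaches L-position 15 → W
n=18: reaches L-position 12 → W
n=19: only reaches 17(W), 14(W), 13(W), all W → L
n=20: reaches L-position 15 → W
n=21: reaches L-position 19 → W
n=22: only reaches 20(W), 17(W), 16(W), all W → L
n=23: only reaches 21(W), 18(W), 17(W), all W → L
n=24: reaches L-position 22 → W
n=25: reaches L-position 23 → W
n=26: only reaches 24(W), 21(W), 20(W), all W → L
n=27: reaches L-position 22 → W
n=28: reaches L-position 26 → W
n=29: reaches L-position 23 → W
n=30: only reaches 28(W), 25(W), 24(W), all W → L
n=31: reaches L-position 26 → W
n=32: reaches L-position 30 → W
n=33: only reaches 31(W), 28(W), 27(W), all W → L
n=34: only reaches 32(W), 29(W), 28(W), all W → L
n=35: reaches L-position 33 → W
n=36: reaches L-position 34 → W
n=37: only reaches 35(W), 32(W), 31(W), all W → L
n=38: reaches L-position 33 → W
n=39: reaches L-position 37 → W
n=40: reaches L-position 34 → W

12: L, 31: W, 40: W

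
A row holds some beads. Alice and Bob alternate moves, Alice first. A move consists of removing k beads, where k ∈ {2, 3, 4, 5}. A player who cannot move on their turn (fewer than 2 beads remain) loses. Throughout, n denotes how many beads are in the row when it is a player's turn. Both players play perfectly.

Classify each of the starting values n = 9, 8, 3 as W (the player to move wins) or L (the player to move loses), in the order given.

9: W, 8: L, 3: W

Work bottom-up. With no move the player to move loses. Otherwise the position is W if at least one move leads to an L position for the opponent, and L if every move leads to a W.
n=0: no move → L
n=1: no move → L
n=2: W (go to 0, an L position)
n=3: W (go to 1, an L position)
n=4: W (go to 1, an L position)
n=5: W (go to 1, an L position)
n=6: W (go to 1, an L position)
n=7: L (options 5(W), 4(W), 3(W), 2(W) are all W)
n=8: L (options 6(W), 5(W), 4(W), 3(W) are all W)
n=9: W (go to 7, an L position)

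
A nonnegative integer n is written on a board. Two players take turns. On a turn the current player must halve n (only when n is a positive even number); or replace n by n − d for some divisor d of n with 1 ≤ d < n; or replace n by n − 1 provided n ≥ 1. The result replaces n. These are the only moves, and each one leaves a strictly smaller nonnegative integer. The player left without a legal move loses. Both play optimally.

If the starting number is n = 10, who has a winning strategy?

Use the standard recursion: the mover loses at a terminal position; elsewhere, the mover wins exactly when some move hands the opponent an L position.
n=0: no move → L
n=1: W (go to 0, an L position)
n=2: L (sole option 1(W) is W)
n=3: W (go to 2, an L position)
n=4: W (go to 2, an L position)
n=5: L (sole option 4(W) is W)
n=6: W (go to 5, an L position)
n=7: L (sole option 6(W) is W)
n=8: W (go to 7, an L position)
n=9: L (options 6(W), 8(W) are all W)
n=10: W (go to 5, an L position)
From 10 the player to move can move to 5, reaching an L position.

The first player wins.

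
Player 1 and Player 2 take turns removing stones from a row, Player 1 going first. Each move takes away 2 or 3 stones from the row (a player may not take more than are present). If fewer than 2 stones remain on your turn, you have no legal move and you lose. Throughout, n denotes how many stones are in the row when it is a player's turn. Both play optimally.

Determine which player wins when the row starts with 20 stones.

Player 2 wins.

Use the standard recursion: the mover loses at a terminal position; elsewhere, the mover wins exactly when some move hands the opponent an L position.
n=0: no move → L
n=1: no move → L
n=2: W (go to 0, an L position)
n=3: W (go to 1, an L position)
n=4: W (go to 1, an L position)
n=5: L (options 3(W), 2(W) are all W)
n=6: L (options 4(W), 3(W) are all W)
n=7: W (go to 5, an L position)
n=8: W (go to 6, an L position)
n=9: W (go to 6, an L position)
n=10: L (options 8(W), 7(W) are all W)
n=11: L (options 9(W), 8(W) are all W)
n=12: W (go to 10, an L position)
n=13: W (go to 11, an L position)
n=14: W (go to 11, an L position)
n=15: L (options 13(W), 12(W) are all W)
n=16: L (options 14(W), 13(W) are all W)
n=17: W (go to 15, an L position)
n=18: W (go to 16, an L position)
n=19: W (go to 16, an L position)
n=20: L (options 18(W), 17(W) are all W)
Every move from 20 reaches a W position, so the mover loses.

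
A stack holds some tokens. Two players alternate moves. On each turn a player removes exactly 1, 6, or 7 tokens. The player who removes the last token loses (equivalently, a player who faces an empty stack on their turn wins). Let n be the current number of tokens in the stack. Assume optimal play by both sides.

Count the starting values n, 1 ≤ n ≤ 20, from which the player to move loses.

6

Positions with no move are W. A position that does have a move is losing for the player to move precisely when every available move leads to a winning position for the opponent. Fill in the labels:
n=0: no move; the opponent has just taken the last token and therefore loses → W
n=1: only reaches 0(W), which is W → L
n=2: reaches L-position 1 → W
n=3: only reaches 2(W), which is W → L
n=4: reaches L-position 3 → W
n=5: only reaches 4(W), which is W → L
n=6: reaches L-position 5 → W
n=7: reaches L-position 1 → W
n=8: reaches L-position 1 → W
n=9: reaches L-position 3 → W
n=10: reaches L-position 3 → W
n=11: reaches L-position 5 → W
n=12: reaches L-position 5 → W
n=13: only reaches 12(W), 7(W), 6(W), all W → L
n=14: reaches L-position 13 → W
n=15: only reaches 14(W), 9(W), 8(W), all W → L
n=16: reaches L-position 15 → W
n=17: only reaches 16(W), 11(W), 10(W), all W → L
n=18: reaches L-position 17 → W
n=19: reaches L-position 13 → W
n=20: reaches L-position 13 → W
L entries with 1 ≤ n ≤ 20 (the range starts at n=1): n = 1, 3, 5, 13, 15, 17; that makes 6.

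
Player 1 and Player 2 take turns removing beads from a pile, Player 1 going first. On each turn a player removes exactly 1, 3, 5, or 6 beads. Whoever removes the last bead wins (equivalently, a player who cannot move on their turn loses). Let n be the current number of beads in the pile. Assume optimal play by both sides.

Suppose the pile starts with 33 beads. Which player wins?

Classify positions by backward induction: terminal positions (no move available) are L. From any other position, the mover wins iff some move reaches an L.
n=0: no move → L
n=1: →0(L), so W
n=2: →1(W) only, which is W, so L
n=3: →2(L), so W
n=4: →3(W), 1(W) — all W, so L
n=5: →4(L), so W
n=6: →0(L), so W
n=7: →4(L), so W
n=8: →2(L), so W
n=9: →4(L), so W
n=10: →4(L), so W
n=11: →10(W), 8(W), 6(W), 5(W) — all W, so L
n=12: →11(L), so W
n=13: →12(W), 10(W), 8(W), 7(W) — all W, so L
n=14: →13(L), so W
n=15: →14(W), 12(W), 10(W), 9(W) — all W, so L
n=16: →15(L), so W
n=17: →11(L), so W
n=18: →15(L), so W
n=19: →13(L), so W
n=20: →15(L), so W
n=21: →15(L), so W
n=22: →21(W), 19(W), 17(W), 16(W) — all W, so L
n=23: →22(L), so W
n=24: →23(W), 21(W), 19(W), 18(W) — all W, so L
n=25: →24(L), so W
n=26: →25(W), 23(W), 21(W), 20(W) — all W, so L
n=27: →26(L), so W
n=28: →22(L), so W
n=29: →26(L), so W
n=30: →24(L), so W
n=31: →26(L), so W
n=32: →26(L), so W
n=33: →32(W), 30(W), 28(W), 27(W) — all W, so L
Every move from 33 reaches a W position, so the mover loses.

Player 2 wins.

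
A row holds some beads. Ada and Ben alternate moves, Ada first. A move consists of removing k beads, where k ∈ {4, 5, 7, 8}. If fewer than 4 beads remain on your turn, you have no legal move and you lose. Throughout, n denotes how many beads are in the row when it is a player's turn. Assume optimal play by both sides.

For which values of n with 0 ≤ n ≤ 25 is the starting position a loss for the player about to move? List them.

0, 1, 2, 3, 12, 13, 14, 15, 24, 25

Positions with no move are L. A position that does have a move is losing for the player to move precisely when every available move leads to a winning position for the opponent. Fill in the labels:
n=0: no move → L
n=1: no move → L
n=2: no move → L
n=3: no move → L
n=4: can move to 0, which is L ⇒ W
n=5: can move to 1, which is L ⇒ W
n=6: can move to 2, which is L ⇒ W
n=7: can move to 3, which is L ⇒ W
n=8: can move to 3, which is L ⇒ W
n=9: can move to 2, which is L ⇒ W
n=10: can move to 3, which is L ⇒ W
n=11: can move to 3, which is L ⇒ W
n=12: moves to 8(W), 7(W), 5(W), 4(W); every one is W ⇒ L
n=13: moves to 9(W), 8(W), 6(W), 5(W); every one is W ⇒ L
n=14: moves to 10(W), 9(W), 7(W), 6(W); every one is W ⇒ L
n=15: moves to 11(W), 10(W), 8(W), 7(W); every one is W ⇒ L
n=16: can move to 12, which is L ⇒ W
n=17: can move to 13, which is L ⇒ W
n=18: can move to 14, which is L ⇒ W
n=19: can move to 15, which is L ⇒ W
n=20: can move to 15, which is L ⇒ W
n=21: can move to 14, which is L ⇒ W
n=22: can move to 15, which is L ⇒ W
n=23: can move to 15, which is L ⇒ W
n=24: moves to 20(W), 19(W), 17(W), 16(W); every one is W ⇒ L
n=25: moves to 21(W), 20(W), 18(W), 17(W); every one is W ⇒ L
Reading off the rows marked L gives the requested list; there are 10 such values of n.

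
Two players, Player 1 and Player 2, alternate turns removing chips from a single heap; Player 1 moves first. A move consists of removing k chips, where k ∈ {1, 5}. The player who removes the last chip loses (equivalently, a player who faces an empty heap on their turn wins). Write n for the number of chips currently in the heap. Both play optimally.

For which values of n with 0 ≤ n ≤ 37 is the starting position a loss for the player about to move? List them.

1, 3, 5, 7, 9, 11, 13, 15, 17, 19, 21, 23, 25, 27, 29, 31, 33, 35, 37

Use the standard recursion: the mover wins at a terminal position; elsewhere, the mover wins exactly when some move hands the opponent an L position.
n=0: no move; the opponent has just taken the last chip and therefore loses → W
n=1: only reaches 0(W), which is W → L
n=2: reaches L-position 1 → W
n=3: only reaches 2(W), which is W → L
n=4: reaches L-position 3 → W
n=5: only reaches 4(W), 0(W), all W → L
n=6: reaches L-position 5 → W
n=7: only reaches 6(W), 2(W), all W → L
n=8: reaches L-position 7 → W
n=9: only reaches 8(W), 4(W), all W → L
n=10: reaches L-position 9 → W
n=11: only reaches 10(W), 6(W), all W → L
n=12: reaches L-position 11 → W
n=13: only reaches 12(W), 8(W), all W → L
n=14: reaches L-position 13 → W
n=15: only reaches 14(W), 10(W), all W → L
n=16: reaches L-position 15 → W
n=17: only reaches 16(W), 12(W), all W → L
n=18: reaches L-position 17 → W
n=19: only reaches 18(W), 14(W), all W → L
n=20: reaches L-position 19 → W
n=21: only reaches 20(W), 16(W), all W → L
n=22: reaches L-position 21 → W
n=23: only reaches 22(W), 18(W), all W → L
n=24: reaches L-position 23 → W
n=25: only reaches 24(W), 20(W), all W → L
n=26: reaches L-position 25 → W
n=27: only reaches 26(W), 22(W), all W → L
n=28: reaches L-position 27 → W
n=29: only reaches 28(W), 24(W), all W → L
n=30: reaches L-position 29 → W
n=31: only reaches 30(W), 26(W), all W → L
n=32: reaches L-position 31 → W
n=33: only reaches 32(W), 28(W), all W → L
n=34: reaches L-position 33 → W
n=35: only reaches 34(W), 30(W), all W → L
n=36: reaches L-position 35 → W
n=37: only reaches 36(W), 32(W), all W → L
Reading off the rows marked L gives the requested list; there are 19 such values of n.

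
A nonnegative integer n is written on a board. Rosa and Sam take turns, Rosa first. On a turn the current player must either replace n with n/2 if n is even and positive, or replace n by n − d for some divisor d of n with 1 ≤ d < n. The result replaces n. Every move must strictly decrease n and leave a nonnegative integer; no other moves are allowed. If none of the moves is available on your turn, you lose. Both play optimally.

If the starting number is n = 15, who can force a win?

Sam wins.

Work bottom-up. With no move the player to move loses. Otherwise the position is W if at least one move leads to an L position for the opponent, and L if every move leads to a W.
n=0: no move → L
n=1: no move → L
n=2: can move to 1, which is L ⇒ W
n=3: the only move is to 2(W), a W ⇒ L
n=4: can move to 3, which is L ⇒ W
n=5: the only move is to 4(W), a W ⇒ L
n=6: can move to 3, which is L ⇒ W
n=7: the only move is to 6(W), a W ⇒ L
n=8: can move to 7, which is L ⇒ W
n=9: moves to 6(W), 8(W); every one is W ⇒ L
n=10: can move to 5, which is L ⇒ W
n=11: the only move is to 10(W), a W ⇒ L
n=12: can move to 9, which is L ⇒ W
n=13: the only move is to 12(W), a W ⇒ L
n=14: can move to 7, which is L ⇒ W
n=15: moves to 10(W), 12(W), 14(W); every one is W ⇒ L
Every move from 15 reaches a W position, so the mover loses.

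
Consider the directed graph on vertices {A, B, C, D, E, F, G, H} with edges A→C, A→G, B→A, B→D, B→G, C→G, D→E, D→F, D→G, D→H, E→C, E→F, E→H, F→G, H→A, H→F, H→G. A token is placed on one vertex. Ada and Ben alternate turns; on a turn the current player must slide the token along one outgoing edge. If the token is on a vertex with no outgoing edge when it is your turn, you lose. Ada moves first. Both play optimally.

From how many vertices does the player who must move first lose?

2

Label each position W (a win for the player to move) or L (a loss). A position with no legal move is L; any other position is W exactly when some move reaches an L, and L when every move reaches a W.
Every edge goes from a vertex to one that appears earlier in the order G, C, A, F, H, E, D, B, so processing vertices in that order labels each vertex after all of its successors.
G: no outgoing edge → L
C: →G(L), so W
A: →G(L), so W
F: →G(L), so W
H: →G(L), so W
E: →H(W), F(W), C(W) — all W, so L
D: →E(L), so W
B: →G(L), so W
The L vertices are E, G; that is 2 in all.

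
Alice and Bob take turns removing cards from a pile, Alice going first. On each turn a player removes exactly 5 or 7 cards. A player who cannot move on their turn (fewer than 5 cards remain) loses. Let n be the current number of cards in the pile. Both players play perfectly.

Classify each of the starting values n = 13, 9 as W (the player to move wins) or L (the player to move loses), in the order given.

13: L, 9: W

Use the standard recursion: the mover loses at a terminal position; elsewhere, the mover wins exactly when some move hands the opponent an L position.
n=0: no move → L
n=1: no move → L
n=2: no move → L
n=3: no move → L
n=4: no move → L
n=5: W (go to 0, an L position)
n=6: W (go to 1, an L position)
n=7: W (go to 2, an L position)
n=8: W (go to 3, an L position)
n=9: W (go to 4, an L position)
n=10: W (go to 3, an L position)
n=11: W (go to 4, an L position)
n=12: L (options 7(W), 5(W) are all W)
n=13: L (options 8(W), 6(W) are all W)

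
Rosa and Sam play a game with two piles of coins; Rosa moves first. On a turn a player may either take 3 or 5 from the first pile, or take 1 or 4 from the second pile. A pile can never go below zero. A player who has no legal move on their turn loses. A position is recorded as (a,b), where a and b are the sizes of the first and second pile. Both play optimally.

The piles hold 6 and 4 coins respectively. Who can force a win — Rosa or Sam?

Label each position W (a win for the player to move) or L (a loss). A position with no legal move is L; any other position is W exactly when some move reaches an L, and L when every move reaches a W.
No move ever increases a pile, so every position that can arise here has a ≤ 6 and b ≤ 4; it is enough to label the cells with 0 ≤ a ≤ 6 and 0 ≤ b ≤ 4.
Every move lowers a or b (never raises either), so fill the grid row by row in increasing a, and left to right within a row: each cell's successors are then already labelled.
      b=0  b=1  b=2  b=3  b=4
a=0:    L    W    L    W    W
a=1:    L    W    L    W    W
a=2:    L    W    L    W    W
a=3:    W    L    W    L    W
a=4:    W    L    W    L    W
a=5:    W    L    W    L    W
a=6:    W    W    W    W    L
Cells with no legal move (terminal, hence L): (0,0), (1,0), (2,0).
The remaining L cells, each justified by listing all of its moves:
(0,2): L (sole option (0,1)(W) is W)
(1,2): L (sole option (1,1)(W) is W)
(2,2): L (sole option (2,1)(W) is W)
(3,1): L (options (0,1)(W), (3,0)(W) are all W)
(3,3): L (options (0,3)(W), (3,2)(W) are all W)
(4,1): L (options (1,1)(W), (4,0)(W) are all W)
(4,3): L (options (1,3)(W), (4,2)(W) are all W)
(5,1): L (options (2,1)(W), (0,1)(W), (5,0)(W) are all W)
(5,3): L (options (2,3)(W), (0,3)(W), (5,2)(W) are all W)
(6,4): L (options (3,4)(W), (1,4)(W), (6,3)(W), (6,0)(W) are all W)
Every other cell has at least one move into one of the L cells above, so it is W.
Every move from (6,4) reaches a W position, so the mover loses.

Sam wins.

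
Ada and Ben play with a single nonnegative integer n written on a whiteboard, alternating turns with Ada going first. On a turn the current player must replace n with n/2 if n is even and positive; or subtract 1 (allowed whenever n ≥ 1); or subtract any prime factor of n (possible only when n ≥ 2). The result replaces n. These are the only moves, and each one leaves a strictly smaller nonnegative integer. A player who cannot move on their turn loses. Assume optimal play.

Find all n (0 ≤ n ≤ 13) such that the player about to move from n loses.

Classify positions by backward induction: terminal positions (no move available) are L. From any other position, the mover wins iff some move reaches an L.
n=0: no move → L
n=1: reaches L-position 0 → W
n=2: reaches L-position 0 → W
n=3: reaches L-position 0 → W
n=4: only reaches 2(W), 3(W), all W → L
n=5: reaches L-position 0 → W
n=6: reaches L-position 4 → W
n=7: reaches L-position 0 → W
n=8: reaches L-position 4 → W
n=9: only reaches 6(W), 8(W), all W → L
n=10: reaches L-position 9 → W
n=11: reaches L-position 0 → W
n=12: reaches L-position 9 → W
n=13: reaches L-position 0 → W
Reading off the rows marked L gives the requested list; there are 3 such values of n.

0, 4, 9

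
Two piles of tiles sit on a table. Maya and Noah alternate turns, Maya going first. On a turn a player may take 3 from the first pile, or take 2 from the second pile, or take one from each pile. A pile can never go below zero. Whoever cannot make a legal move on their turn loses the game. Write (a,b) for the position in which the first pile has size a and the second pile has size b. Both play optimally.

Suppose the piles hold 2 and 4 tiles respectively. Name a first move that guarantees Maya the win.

Move to (1,3).

Use the standard recursion: the mover loses at a terminal position; elsewhere, the mover wins exactly when some move hands the opponent an L position.
No move ever increases a pile, so every position that can arise here has a ≤ 2 and b ≤ 4; it is enough to label the cells with 0 ≤ a ≤ 2 and 0 ≤ b ≤ 4.
Every move lowers a or b (never raises either), so fill the grid row by row in increasing a, and left to right within a row: each cell's successors are then already labelled.
      b=0  b=1  b=2  b=3  b=4
a=0:    L    L    W    W    L
a=1:    L    W    W    L    L
a=2:    L    W    W    L    W
Cells with no legal move (terminal, hence L): (0,0), (0,1), (1,0), (2,0).
The remaining L cells, each justified by listing all of its moves:
(0,4): →(0,2)(W) only, which is W, so L
(1,3): →(1,1)(W), (0,2)(W) — all W, so L
(1,4): →(1,2)(W), (0,3)(W) — all W, so L
(2,3): →(2,1)(W), (1,2)(W) — all W, so L
Every other cell has at least one move into one of the L cells above, so it is W.
From (2,4), the L positions reachable in one move are: (1,3).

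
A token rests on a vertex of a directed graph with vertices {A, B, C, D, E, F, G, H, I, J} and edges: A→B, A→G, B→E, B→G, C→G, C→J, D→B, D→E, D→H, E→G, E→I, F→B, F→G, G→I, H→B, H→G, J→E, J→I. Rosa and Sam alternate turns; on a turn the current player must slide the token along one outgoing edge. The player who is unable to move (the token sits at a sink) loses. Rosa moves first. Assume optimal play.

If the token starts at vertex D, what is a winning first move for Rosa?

Work bottom-up. With no move the player to move loses. Otherwise the position is W if at least one move leads to an L position for the opponent, and L if every move leads to a W.
Every edge goes from a vertex to one that appears earlier in the order I, G, E, J, B, H, A, D, C, F, so processing vertices in that order labels each vertex after all of its successors.
I: no outgoing edge → L
G: can move to I, which is L ⇒ W
E: can move to I, which is L ⇒ W
J: can move to I, which is L ⇒ W
B: moves to E(W), G(W); every one is W ⇒ L
H: can move to B, which is L ⇒ W
A: can move to B, which is L ⇒ W
D: can move to B, which is L ⇒ W
C: moves to J(W), G(W); every one is W ⇒ L
F: can move to B, which is L ⇒ W
From D, the L positions reachable in one move are: B.

Move to B.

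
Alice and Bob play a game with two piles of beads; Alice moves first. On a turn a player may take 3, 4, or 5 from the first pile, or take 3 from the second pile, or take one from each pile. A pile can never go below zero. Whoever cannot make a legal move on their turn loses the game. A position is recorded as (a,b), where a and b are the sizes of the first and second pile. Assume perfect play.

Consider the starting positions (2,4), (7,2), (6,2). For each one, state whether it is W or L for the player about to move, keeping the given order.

Compute win/loss labels from the base case upward. A position with no move is L. Any other position is W if it can reach an L in one move, else L.
No move ever increases a pile, so every position that can arise here has a ≤ 7 and b ≤ 4; it is enough to label the cells with 0 ≤ a ≤ 7 and 0 ≤ b ≤ 4.
Every move lowers a or b (never raises either), so fill the grid row by row in increasing a, and left to right within a row: each cell's successors are then already labelled.
      b=0  b=1  b=2  b=3  b=4
a=0:    L    L    L    W    W
a=1:    L    W    W    W    L
a=2:    L    W    L    W    L
a=3:    W    W    W    W    L
a=4:    W    W    W    L    W
a=5:    W    W    W    L    W
a=6:    W    L    W    L    W
a=7:    W    L    W    W    W
Cells with no legal move (terminal, hence L): (0,0), (0,1), (0,2), (1,0), (2,0).
The remaining L cells, each justified by listing all of its moves:
(1,4): →(1,1)(W), (0,3)(W) — all W, so L
(2,2): →(1,1)(W) only, which is W, so L
(2,4): →(2,1)(W), (1,3)(W) — all W, so L
(3,4): →(0,4)(W), (3,1)(W), (2,3)(W) — all W, so L
(4,3): →(1,3)(W), (0,3)(W), (4,0)(W), (3,2)(W) — all W, so L
(5,3): →(2,3)(W), (1,3)(W), (0,3)(W), (5,0)(W), (4,2)(W) — all W, so L
(6,1): →(3,1)(W), (2,1)(W), (1,1)(W), (5,0)(W) — all W, so L
(6,3): →(3,3)(W), (2,3)(W), (1,3)(W), (6,0)(W), (5,2)(W) — all W, so L
(7,1): →(4,1)(W), (3,1)(W), (2,1)(W), (6,0)(W) — all W, so L
Every other cell has at least one move into one of the L cells above, so it is W.
(2,4): one of the L cells justified above, so L
(7,2): the move to (2,2) reaches an L cell, so W
(6,2): the move to (2,2) reaches an L cell, so W

(2,4): L, (7,2): W, (6,2): W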